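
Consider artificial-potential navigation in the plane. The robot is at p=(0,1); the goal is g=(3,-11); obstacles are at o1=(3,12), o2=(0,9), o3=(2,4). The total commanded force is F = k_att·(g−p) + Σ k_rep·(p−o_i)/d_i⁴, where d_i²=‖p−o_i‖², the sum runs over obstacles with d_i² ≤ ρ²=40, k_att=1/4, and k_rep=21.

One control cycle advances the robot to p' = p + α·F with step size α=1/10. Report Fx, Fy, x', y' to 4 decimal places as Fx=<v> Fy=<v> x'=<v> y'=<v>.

Fx=0.5015 Fy=-3.3728 x'=0.0501 y'=0.6627

F_att = 1/4·(g−p) = 1/4·(3,-12) = (0.7500,-3.0000)
o1: d²=130 > ρ²=40 → inactive
o2: d²=64 > ρ²=40 → inactive
o3: d²=13 ≤ ρ²=40; F_rep = 21·(-2,-3)/13² = (-0.2485,-0.3728)
F = F_att + ΣF_rep = (0.5015,-3.3728)
p' = p + 1/10·F = (0.0501,0.6627)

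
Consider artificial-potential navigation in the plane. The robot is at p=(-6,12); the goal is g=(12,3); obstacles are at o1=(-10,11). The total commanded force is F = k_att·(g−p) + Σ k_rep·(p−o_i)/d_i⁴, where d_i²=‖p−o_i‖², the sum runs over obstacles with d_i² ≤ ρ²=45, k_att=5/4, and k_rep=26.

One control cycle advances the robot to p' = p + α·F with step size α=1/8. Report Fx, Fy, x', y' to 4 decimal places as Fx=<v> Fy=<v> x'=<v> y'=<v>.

F_att = 5/4·(g−p) = 5/4·(18,-9) = (22.5000,-11.2500)
o1: d²=17 ≤ ρ²=45; F_rep = 26·(4,1)/17² = (0.3599,0.0900)
F = F_att + ΣF_rep = (22.8599,-11.1600)
p' = p + 1/8·F = (-3.1425,10.6050)

Fx=22.8599 Fy=-11.1600 x'=-3.1425 y'=10.6050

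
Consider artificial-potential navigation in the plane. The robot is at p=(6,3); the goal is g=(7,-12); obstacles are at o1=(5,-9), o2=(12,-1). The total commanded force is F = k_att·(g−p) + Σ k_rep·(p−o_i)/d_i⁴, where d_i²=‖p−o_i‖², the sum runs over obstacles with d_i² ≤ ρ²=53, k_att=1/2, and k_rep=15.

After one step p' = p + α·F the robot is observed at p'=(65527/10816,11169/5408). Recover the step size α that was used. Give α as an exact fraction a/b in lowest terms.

F_att = 1/2·(g−p) = 1/2·(1,-15) = (0.5000,-7.5000)
o1: d²=145 > ρ²=53 → inactive
o2: d²=52 ≤ ρ²=53; F_rep = 15·(-6,4)/52² = (-0.0333,0.0222)
F = F_att + ΣF_rep = (0.4667,-7.4778)
Δp = p'−p = (0.0583,-0.9347); α = Δx/Fx = (631/10816) / (631/1352) = 1/8
check: Δy/Fy = (-5055/5408) / (-5055/676) = 1/8 ✓

α = 1/8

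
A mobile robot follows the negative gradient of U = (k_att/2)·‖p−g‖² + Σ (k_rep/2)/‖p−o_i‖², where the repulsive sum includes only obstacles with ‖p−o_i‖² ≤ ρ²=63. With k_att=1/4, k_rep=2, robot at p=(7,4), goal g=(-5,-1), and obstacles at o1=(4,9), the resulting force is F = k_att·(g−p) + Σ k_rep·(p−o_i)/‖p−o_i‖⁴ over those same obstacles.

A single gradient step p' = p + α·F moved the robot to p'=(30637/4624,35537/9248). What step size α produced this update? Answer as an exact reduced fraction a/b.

F_att = 1/4·(g−p) = 1/4·(-12,-5) = (-3.0000,-1.2500)
o1: d²=34 ≤ ρ²=63; F_rep = 2·(3,-5)/34² = (0.0052,-0.0087)
F = F_att + ΣF_rep = (-2.9948,-1.2587)
Δp = p'−p = (-0.3744,-0.1573); α = Δx/Fx = (-1731/4624) / (-1731/578) = 1/8
check: Δy/Fy = (-1455/9248) / (-1455/1156) = 1/8 ✓

α = 1/8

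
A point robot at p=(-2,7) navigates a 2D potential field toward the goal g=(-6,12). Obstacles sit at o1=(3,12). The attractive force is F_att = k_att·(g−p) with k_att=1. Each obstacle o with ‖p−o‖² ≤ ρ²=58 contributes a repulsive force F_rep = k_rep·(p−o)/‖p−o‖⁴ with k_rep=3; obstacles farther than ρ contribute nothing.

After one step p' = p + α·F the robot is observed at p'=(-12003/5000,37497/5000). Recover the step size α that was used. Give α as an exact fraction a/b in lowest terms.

α = 1/10

F_att = 1·(g−p) = 1·(-4,5) = (-4.0000,5.0000)
o1: d²=50 ≤ ρ²=58; F_rep = 3·(-5,-5)/50² = (-0.0060,-0.0060)
F = F_att + ΣF_rep = (-4.0060,4.9940)
Δp = p'−p = (-0.4006,0.4994); α = Δx/Fx = (-2003/5000) / (-2003/500) = 1/10
check: Δy/Fy = (2497/5000) / (2497/500) = 1/10 ✓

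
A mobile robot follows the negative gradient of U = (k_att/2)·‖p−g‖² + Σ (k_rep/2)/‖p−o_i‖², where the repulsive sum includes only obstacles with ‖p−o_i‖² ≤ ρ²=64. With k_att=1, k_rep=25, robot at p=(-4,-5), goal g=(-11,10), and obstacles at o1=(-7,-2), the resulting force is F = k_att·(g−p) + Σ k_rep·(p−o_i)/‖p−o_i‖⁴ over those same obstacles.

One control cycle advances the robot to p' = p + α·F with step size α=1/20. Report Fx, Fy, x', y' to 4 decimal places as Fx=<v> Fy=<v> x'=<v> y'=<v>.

Fx=-6.7685 Fy=14.7685 x'=-4.3384 y'=-4.2616

F_att = 1·(g−p) = 1·(-7,15) = (-7.0000,15.0000)
o1: d²=18 ≤ ρ²=64; F_rep = 25·(3,-3)/18² = (0.2315,-0.2315)
F = F_att + ΣF_rep = (-6.7685,14.7685)
p' = p + 1/20·F = (-4.3384,-4.2616)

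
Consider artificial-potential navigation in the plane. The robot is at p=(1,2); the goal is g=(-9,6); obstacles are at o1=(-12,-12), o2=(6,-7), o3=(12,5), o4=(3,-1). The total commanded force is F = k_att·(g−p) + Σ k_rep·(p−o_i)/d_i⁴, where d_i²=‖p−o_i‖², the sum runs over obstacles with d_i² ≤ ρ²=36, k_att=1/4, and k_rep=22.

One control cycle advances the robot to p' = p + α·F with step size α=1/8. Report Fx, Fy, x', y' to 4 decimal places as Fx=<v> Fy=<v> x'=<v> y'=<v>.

Fx=-2.7604 Fy=1.3905 x'=0.6550 y'=2.1738

F_att = 1/4·(g−p) = 1/4·(-10,4) = (-2.5000,1.0000)
o1: d²=365 > ρ²=36 → inactive
o2: d²=106 > ρ²=36 → inactive
o3: d²=130 > ρ²=36 → inactive
o4: d²=13 ≤ ρ²=36; F_rep = 22·(-2,3)/13² = (-0.2604,0.3905)
F = F_att + ΣF_rep = (-2.7604,1.3905)
p' = p + 1/8·F = (0.6550,2.1738)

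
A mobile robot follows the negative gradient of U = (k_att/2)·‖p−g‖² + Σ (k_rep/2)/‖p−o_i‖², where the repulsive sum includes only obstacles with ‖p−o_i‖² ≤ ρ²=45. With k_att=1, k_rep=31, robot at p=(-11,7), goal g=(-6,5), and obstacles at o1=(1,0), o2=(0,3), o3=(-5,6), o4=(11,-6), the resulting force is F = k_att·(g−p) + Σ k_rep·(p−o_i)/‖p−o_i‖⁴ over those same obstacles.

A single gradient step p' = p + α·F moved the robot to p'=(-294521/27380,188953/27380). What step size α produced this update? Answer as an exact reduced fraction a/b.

α = 1/20

F_att = 1·(g−p) = 1·(5,-2) = (5.0000,-2.0000)
o1: d²=193 > ρ²=45 → inactive
o2: d²=137 > ρ²=45 → inactive
o3: d²=37 ≤ ρ²=45; F_rep = 31·(-6,1)/37² = (-0.1359,0.0226)
o4: d²=653 > ρ²=45 → inactive
F = F_att + ΣF_rep = (4.8641,-1.9774)
Δp = p'−p = (0.2432,-0.0989); α = Δx/Fx = (6659/27380) / (6659/1369) = 1/20
check: Δy/Fy = (-2707/27380) / (-2707/1369) = 1/20 ✓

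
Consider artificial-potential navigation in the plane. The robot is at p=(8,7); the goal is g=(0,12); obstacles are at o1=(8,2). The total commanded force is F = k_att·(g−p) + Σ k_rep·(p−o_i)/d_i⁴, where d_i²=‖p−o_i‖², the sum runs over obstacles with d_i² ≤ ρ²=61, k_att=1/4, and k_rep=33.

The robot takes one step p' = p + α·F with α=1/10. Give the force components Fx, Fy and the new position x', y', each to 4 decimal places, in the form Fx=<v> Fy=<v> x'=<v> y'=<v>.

Fx=-2.0000 Fy=1.5140 x'=7.8000 y'=7.1514

F_att = 1/4·(g−p) = 1/4·(-8,5) = (-2.0000,1.2500)
o1: d²=25 ≤ ρ²=61; F_rep = 33·(0,5)/25² = (0.0000,0.2640)
F = F_att + ΣF_rep = (-2.0000,1.5140)
p' = p + 1/10·F = (7.8000,7.1514)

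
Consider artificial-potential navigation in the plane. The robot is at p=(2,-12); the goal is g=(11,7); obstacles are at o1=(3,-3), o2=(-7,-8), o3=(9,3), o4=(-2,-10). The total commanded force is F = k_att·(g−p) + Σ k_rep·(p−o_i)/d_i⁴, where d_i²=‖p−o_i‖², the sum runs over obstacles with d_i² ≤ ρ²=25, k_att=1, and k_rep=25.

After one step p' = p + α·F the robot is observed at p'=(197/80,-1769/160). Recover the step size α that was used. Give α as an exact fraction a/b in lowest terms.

F_att = 1·(g−p) = 1·(9,19) = (9.0000,19.0000)
o1: d²=82 > ρ²=25 → inactive
o2: d²=97 > ρ²=25 → inactive
o3: d²=274 > ρ²=25 → inactive
o4: d²=20 ≤ ρ²=25; F_rep = 25·(4,-2)/20² = (0.2500,-0.1250)
F = F_att + ΣF_rep = (9.2500,18.8750)
Δp = p'−p = (0.4625,0.9437); α = Δx/Fx = (37/80) / (37/4) = 1/20
check: Δy/Fy = (151/160) / (151/8) = 1/20 ✓

α = 1/20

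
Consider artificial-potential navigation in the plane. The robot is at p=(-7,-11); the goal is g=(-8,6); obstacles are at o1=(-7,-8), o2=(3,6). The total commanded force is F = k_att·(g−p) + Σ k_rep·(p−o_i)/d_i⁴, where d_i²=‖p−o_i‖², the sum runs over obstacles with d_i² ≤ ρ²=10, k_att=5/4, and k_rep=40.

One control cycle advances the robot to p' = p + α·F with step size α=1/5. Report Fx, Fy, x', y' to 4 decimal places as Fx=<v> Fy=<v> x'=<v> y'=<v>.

Fx=-1.2500 Fy=19.7685 x'=-7.2500 y'=-7.0463

F_att = 5/4·(g−p) = 5/4·(-1,17) = (-1.2500,21.2500)
o1: d²=9 ≤ ρ²=10; F_rep = 40·(0,-3)/9² = (0.0000,-1.4815)
o2: d²=389 > ρ²=10 → inactive
F = F_att + ΣF_rep = (-1.2500,19.7685)
p' = p + 1/5·F = (-7.2500,-7.0463)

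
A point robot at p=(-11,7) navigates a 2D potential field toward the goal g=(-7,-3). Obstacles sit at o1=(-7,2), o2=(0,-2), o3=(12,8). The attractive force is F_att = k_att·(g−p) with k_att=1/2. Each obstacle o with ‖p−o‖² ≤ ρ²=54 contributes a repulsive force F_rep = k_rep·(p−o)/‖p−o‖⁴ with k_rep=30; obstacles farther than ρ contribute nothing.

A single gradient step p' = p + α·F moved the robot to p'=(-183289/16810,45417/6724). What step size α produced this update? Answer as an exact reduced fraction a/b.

α = 1/20

F_att = 1/2·(g−p) = 1/2·(4,-10) = (2.0000,-5.0000)
o1: d²=41 ≤ ρ²=54; F_rep = 30·(-4,5)/41² = (-0.0714,0.0892)
o2: d²=202 > ρ²=54 → inactive
o3: d²=530 > ρ²=54 → inactive
F = F_att + ΣF_rep = (1.9286,-4.9108)
Δp = p'−p = (0.0964,-0.2455); α = Δx/Fx = (1621/16810) / (3242/1681) = 1/20
check: Δy/Fy = (-1651/6724) / (-8255/1681) = 1/20 ✓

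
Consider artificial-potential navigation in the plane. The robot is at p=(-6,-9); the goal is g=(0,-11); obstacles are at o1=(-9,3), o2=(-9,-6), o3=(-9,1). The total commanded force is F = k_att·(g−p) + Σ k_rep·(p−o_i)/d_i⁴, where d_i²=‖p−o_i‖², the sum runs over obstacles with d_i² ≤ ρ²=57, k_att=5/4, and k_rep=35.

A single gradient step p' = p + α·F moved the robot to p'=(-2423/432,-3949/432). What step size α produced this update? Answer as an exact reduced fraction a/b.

α = 1/20

F_att = 5/4·(g−p) = 5/4·(6,-2) = (7.5000,-2.5000)
o1: d²=153 > ρ²=57 → inactive
o2: d²=18 ≤ ρ²=57; F_rep = 35·(3,-3)/18² = (0.3241,-0.3241)
o3: d²=109 > ρ²=57 → inactive
F = F_att + ΣF_rep = (7.8241,-2.8241)
Δp = p'−p = (0.3912,-0.1412); α = Δx/Fx = (169/432) / (845/108) = 1/20
check: Δy/Fy = (-61/432) / (-305/108) = 1/20 ✓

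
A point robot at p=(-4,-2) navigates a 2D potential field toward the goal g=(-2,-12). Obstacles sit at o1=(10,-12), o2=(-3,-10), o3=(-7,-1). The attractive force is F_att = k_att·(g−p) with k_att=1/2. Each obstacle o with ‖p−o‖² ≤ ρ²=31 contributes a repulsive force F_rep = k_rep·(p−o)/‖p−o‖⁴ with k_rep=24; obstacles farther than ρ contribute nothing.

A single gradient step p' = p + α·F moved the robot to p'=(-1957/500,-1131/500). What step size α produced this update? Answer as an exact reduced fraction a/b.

α = 1/20

F_att = 1/2·(g−p) = 1/2·(2,-10) = (1.0000,-5.0000)
o1: d²=296 > ρ²=31 → inactive
o2: d²=65 > ρ²=31 → inactive
o3: d²=10 ≤ ρ²=31; F_rep = 24·(3,-1)/10² = (0.7200,-0.2400)
F = F_att + ΣF_rep = (1.7200,-5.2400)
Δp = p'−p = (0.0860,-0.2620); α = Δx/Fx = (43/500) / (43/25) = 1/20
check: Δy/Fy = (-131/500) / (-131/25) = 1/20 ✓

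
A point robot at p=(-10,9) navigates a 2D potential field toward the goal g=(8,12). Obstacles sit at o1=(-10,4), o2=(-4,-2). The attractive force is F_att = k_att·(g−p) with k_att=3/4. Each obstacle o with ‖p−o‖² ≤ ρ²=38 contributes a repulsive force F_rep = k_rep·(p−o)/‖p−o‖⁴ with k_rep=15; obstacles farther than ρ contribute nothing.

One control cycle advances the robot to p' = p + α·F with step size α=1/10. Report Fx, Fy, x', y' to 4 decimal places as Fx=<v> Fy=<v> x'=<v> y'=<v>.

F_att = 3/4·(g−p) = 3/4·(18,3) = (13.5000,2.2500)
o1: d²=25 ≤ ρ²=38; F_rep = 15·(0,5)/25² = (0.0000,0.1200)
o2: d²=157 > ρ²=38 → inactive
F = F_att + ΣF_rep = (13.5000,2.3700)
p' = p + 1/10·F = (-8.6500,9.2370)

Fx=13.5000 Fy=2.3700 x'=-8.6500 y'=9.2370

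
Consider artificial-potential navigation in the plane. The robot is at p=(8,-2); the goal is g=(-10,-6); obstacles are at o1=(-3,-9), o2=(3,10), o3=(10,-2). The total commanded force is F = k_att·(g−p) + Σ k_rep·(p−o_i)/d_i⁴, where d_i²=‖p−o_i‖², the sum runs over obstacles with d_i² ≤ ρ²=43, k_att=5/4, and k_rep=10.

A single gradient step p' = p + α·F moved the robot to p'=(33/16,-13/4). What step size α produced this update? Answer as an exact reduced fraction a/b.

α = 1/4

F_att = 5/4·(g−p) = 5/4·(-18,-4) = (-22.5000,-5.0000)
o1: d²=170 > ρ²=43 → inactive
o2: d²=169 > ρ²=43 → inactive
o3: d²=4 ≤ ρ²=43; F_rep = 10·(-2,0)/4² = (-1.2500,0.0000)
F = F_att + ΣF_rep = (-23.7500,-5.0000)
Δp = p'−p = (-5.9375,-1.2500); α = Δx/Fx = (-95/16) / (-95/4) = 1/4
check: Δy/Fy = (-5/4) / (-5) = 1/4 ✓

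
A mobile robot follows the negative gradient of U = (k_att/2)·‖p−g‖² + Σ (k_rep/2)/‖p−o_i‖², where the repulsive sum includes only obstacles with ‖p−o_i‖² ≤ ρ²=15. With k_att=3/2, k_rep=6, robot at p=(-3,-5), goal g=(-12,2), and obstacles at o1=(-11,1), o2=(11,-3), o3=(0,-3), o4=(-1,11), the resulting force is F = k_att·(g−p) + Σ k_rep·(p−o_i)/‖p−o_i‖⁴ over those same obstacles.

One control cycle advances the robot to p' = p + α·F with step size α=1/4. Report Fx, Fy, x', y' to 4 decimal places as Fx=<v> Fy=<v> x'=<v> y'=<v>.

Fx=-13.6065 Fy=10.4290 x'=-6.4016 y'=-2.3928

F_att = 3/2·(g−p) = 3/2·(-9,7) = (-13.5000,10.5000)
o1: d²=100 > ρ²=15 → inactive
o2: d²=200 > ρ²=15 → inactive
o3: d²=13 ≤ ρ²=15; F_rep = 6·(-3,-2)/13² = (-0.1065,-0.0710)
o4: d²=260 > ρ²=15 → inactive
F = F_att + ΣF_rep = (-13.6065,10.4290)
p' = p + 1/4·F = (-6.4016,-2.3928)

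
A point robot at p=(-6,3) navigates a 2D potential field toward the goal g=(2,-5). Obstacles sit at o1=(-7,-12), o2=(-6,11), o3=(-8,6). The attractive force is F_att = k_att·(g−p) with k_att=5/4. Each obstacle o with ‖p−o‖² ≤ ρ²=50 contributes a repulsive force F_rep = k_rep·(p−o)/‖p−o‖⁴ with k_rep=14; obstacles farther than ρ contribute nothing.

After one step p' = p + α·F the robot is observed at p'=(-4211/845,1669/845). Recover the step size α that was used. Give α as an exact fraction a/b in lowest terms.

α = 1/10

F_att = 5/4·(g−p) = 5/4·(8,-8) = (10.0000,-10.0000)
o1: d²=226 > ρ²=50 → inactive
o2: d²=64 > ρ²=50 → inactive
o3: d²=13 ≤ ρ²=50; F_rep = 14·(2,-3)/13² = (0.1657,-0.2485)
F = F_att + ΣF_rep = (10.1657,-10.2485)
Δp = p'−p = (1.0166,-1.0249); α = Δx/Fx = (859/845) / (1718/169) = 1/10
check: Δy/Fy = (-866/845) / (-1732/169) = 1/10 ✓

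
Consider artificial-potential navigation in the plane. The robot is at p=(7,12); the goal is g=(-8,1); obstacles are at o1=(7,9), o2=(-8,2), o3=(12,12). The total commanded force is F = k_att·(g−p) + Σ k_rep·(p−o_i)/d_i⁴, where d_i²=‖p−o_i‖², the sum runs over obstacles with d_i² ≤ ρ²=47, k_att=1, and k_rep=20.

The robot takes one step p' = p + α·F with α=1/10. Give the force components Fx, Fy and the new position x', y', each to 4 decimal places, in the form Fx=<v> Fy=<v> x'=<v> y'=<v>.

Fx=-15.1600 Fy=-10.2593 x'=5.4840 y'=10.9741

F_att = 1·(g−p) = 1·(-15,-11) = (-15.0000,-11.0000)
o1: d²=9 ≤ ρ²=47; F_rep = 20·(0,3)/9² = (0.0000,0.7407)
o2: d²=325 > ρ²=47 → inactive
o3: d²=25 ≤ ρ²=47; F_rep = 20·(-5,0)/25² = (-0.1600,0.0000)
F = F_att + ΣF_rep = (-15.1600,-10.2593)
p' = p + 1/10·F = (5.4840,10.9741)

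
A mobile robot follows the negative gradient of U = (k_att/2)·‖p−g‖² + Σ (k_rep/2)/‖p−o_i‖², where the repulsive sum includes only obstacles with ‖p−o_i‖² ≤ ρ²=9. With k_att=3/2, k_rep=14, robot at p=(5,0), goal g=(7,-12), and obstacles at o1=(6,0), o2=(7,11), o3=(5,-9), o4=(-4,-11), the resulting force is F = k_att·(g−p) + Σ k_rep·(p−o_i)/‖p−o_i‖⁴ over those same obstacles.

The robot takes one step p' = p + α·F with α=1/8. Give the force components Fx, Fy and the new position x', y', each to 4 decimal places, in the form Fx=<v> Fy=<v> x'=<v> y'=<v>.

F_att = 3/2·(g−p) = 3/2·(2,-12) = (3.0000,-18.0000)
o1: d²=1 ≤ ρ²=9; F_rep = 14·(-1,0)/1² = (-14.0000,0.0000)
o2: d²=125 > ρ²=9 → inactive
o3: d²=81 > ρ²=9 → inactive
o4: d²=202 > ρ²=9 → inactive
F = F_att + ΣF_rep = (-11.0000,-18.0000)
p' = p + 1/8·F = (3.6250,-2.2500)

Fx=-11.0000 Fy=-18.0000 x'=3.6250 y'=-2.2500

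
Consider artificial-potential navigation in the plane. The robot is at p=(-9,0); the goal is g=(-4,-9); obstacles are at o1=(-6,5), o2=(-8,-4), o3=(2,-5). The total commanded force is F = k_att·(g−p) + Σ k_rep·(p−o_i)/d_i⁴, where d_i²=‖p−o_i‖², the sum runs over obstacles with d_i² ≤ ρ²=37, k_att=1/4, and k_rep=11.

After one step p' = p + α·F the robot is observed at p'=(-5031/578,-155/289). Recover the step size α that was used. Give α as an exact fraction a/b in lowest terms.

α = 1/4

F_att = 1/4·(g−p) = 1/4·(5,-9) = (1.2500,-2.2500)
o1: d²=34 ≤ ρ²=37; F_rep = 11·(-3,-5)/34² = (-0.0285,-0.0476)
o2: d²=17 ≤ ρ²=37; F_rep = 11·(-1,4)/17² = (-0.0381,0.1522)
o3: d²=146 > ρ²=37 → inactive
F = F_att + ΣF_rep = (1.1834,-2.1453)
Δp = p'−p = (0.2958,-0.5363); α = Δx/Fx = (171/578) / (342/289) = 1/4
check: Δy/Fy = (-155/289) / (-620/289) = 1/4 ✓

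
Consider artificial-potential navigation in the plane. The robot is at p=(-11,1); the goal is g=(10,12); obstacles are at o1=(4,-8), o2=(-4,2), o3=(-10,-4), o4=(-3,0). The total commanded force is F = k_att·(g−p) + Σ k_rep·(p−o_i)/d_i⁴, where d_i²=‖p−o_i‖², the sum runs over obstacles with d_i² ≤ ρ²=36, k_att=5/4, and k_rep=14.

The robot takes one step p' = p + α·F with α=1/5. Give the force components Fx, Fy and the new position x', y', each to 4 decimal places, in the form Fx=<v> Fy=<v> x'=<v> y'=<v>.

Fx=26.2293 Fy=13.8536 x'=-5.7541 y'=3.7707

F_att = 5/4·(g−p) = 5/4·(21,11) = (26.2500,13.7500)
o1: d²=306 > ρ²=36 → inactive
o2: d²=50 > ρ²=36 → inactive
o3: d²=26 ≤ ρ²=36; F_rep = 14·(-1,5)/26² = (-0.0207,0.1036)
o4: d²=65 > ρ²=36 → inactive
F = F_att + ΣF_rep = (26.2293,13.8536)
p' = p + 1/5·F = (-5.7541,3.7707)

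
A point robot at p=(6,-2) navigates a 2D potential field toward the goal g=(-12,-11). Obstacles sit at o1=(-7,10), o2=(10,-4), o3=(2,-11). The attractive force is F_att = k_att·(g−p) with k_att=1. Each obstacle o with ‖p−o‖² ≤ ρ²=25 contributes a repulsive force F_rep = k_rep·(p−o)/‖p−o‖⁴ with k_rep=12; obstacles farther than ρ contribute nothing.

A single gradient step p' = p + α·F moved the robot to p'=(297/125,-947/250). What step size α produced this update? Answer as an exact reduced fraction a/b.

F_att = 1·(g−p) = 1·(-18,-9) = (-18.0000,-9.0000)
o1: d²=313 > ρ²=25 → inactive
o2: d²=20 ≤ ρ²=25; F_rep = 12·(-4,2)/20² = (-0.1200,0.0600)
o3: d²=97 > ρ²=25 → inactive
F = F_att + ΣF_rep = (-18.1200,-8.9400)
Δp = p'−p = (-3.6240,-1.7880); α = Δx/Fx = (-453/125) / (-453/25) = 1/5
check: Δy/Fy = (-447/250) / (-447/50) = 1/5 ✓

α = 1/5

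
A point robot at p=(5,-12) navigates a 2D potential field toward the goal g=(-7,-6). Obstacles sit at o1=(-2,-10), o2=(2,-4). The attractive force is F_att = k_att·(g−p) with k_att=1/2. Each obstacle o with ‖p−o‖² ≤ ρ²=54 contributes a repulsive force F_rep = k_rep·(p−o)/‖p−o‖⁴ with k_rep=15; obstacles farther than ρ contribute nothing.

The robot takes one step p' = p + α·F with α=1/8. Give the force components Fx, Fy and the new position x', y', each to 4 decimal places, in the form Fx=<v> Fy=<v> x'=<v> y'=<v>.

Fx=-5.9626 Fy=2.9893 x'=4.2547 y'=-11.6263

F_att = 1/2·(g−p) = 1/2·(-12,6) = (-6.0000,3.0000)
o1: d²=53 ≤ ρ²=54; F_rep = 15·(7,-2)/53² = (0.0374,-0.0107)
o2: d²=73 > ρ²=54 → inactive
F = F_att + ΣF_rep = (-5.9626,2.9893)
p' = p + 1/8·F = (4.2547,-11.6263)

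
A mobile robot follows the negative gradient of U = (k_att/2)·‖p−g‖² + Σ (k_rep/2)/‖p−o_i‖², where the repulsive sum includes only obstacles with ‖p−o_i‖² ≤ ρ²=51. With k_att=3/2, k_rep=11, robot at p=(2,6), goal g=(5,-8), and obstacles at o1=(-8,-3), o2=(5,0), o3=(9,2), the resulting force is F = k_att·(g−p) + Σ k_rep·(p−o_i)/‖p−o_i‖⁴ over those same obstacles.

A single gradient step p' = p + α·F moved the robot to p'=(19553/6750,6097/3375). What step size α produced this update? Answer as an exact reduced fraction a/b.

F_att = 3/2·(g−p) = 3/2·(3,-14) = (4.5000,-21.0000)
o1: d²=181 > ρ²=51 → inactive
o2: d²=45 ≤ ρ²=51; F_rep = 11·(-3,6)/45² = (-0.0163,0.0326)
o3: d²=65 > ρ²=51 → inactive
F = F_att + ΣF_rep = (4.4837,-20.9674)
Δp = p'−p = (0.8967,-4.1935); α = Δx/Fx = (6053/6750) / (6053/1350) = 1/5
check: Δy/Fy = (-14153/3375) / (-14153/675) = 1/5 ✓

α = 1/5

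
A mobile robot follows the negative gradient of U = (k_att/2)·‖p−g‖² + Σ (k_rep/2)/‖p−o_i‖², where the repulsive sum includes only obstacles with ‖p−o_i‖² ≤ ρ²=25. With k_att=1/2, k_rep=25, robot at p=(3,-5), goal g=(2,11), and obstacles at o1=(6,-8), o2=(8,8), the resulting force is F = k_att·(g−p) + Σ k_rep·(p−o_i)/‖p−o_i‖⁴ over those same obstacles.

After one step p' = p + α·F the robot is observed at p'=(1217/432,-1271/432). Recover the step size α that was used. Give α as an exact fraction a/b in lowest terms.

α = 1/4

F_att = 1/2·(g−p) = 1/2·(-1,16) = (-0.5000,8.0000)
o1: d²=18 ≤ ρ²=25; F_rep = 25·(-3,3)/18² = (-0.2315,0.2315)
o2: d²=194 > ρ²=25 → inactive
F = F_att + ΣF_rep = (-0.7315,8.2315)
Δp = p'−p = (-0.1829,2.0579); α = Δx/Fx = (-79/432) / (-79/108) = 1/4
check: Δy/Fy = (889/432) / (889/108) = 1/4 ✓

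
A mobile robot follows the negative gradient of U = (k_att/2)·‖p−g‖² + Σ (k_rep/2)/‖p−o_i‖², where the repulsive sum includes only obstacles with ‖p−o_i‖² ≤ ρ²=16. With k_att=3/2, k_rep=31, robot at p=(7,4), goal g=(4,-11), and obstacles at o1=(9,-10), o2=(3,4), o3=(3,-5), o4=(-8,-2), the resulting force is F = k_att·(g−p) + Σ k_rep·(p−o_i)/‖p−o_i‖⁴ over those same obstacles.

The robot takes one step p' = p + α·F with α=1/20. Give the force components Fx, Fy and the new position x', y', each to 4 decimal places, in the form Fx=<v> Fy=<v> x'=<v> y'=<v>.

Fx=-4.0156 Fy=-22.5000 x'=6.7992 y'=2.8750

F_att = 3/2·(g−p) = 3/2·(-3,-15) = (-4.5000,-22.5000)
o1: d²=200 > ρ²=16 → inactive
o2: d²=16 ≤ ρ²=16; F_rep = 31·(4,0)/16² = (0.4844,0.0000)
o3: d²=97 > ρ²=16 → inactive
o4: d²=261 > ρ²=16 → inactive
F = F_att + ΣF_rep = (-4.0156,-22.5000)
p' = p + 1/20·F = (6.7992,2.8750)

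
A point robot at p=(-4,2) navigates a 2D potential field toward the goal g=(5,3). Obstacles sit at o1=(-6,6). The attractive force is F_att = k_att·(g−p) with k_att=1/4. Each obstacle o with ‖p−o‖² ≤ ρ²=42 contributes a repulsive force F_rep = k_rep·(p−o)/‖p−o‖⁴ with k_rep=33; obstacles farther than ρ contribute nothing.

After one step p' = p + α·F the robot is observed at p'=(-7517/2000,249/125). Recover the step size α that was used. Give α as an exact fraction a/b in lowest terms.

α = 1/10

F_att = 1/4·(g−p) = 1/4·(9,1) = (2.2500,0.2500)
o1: d²=20 ≤ ρ²=42; F_rep = 33·(2,-4)/20² = (0.1650,-0.3300)
F = F_att + ΣF_rep = (2.4150,-0.0800)
Δp = p'−p = (0.2415,-0.0080); α = Δx/Fx = (483/2000) / (483/200) = 1/10
check: Δy/Fy = (-1/125) / (-2/25) = 1/10 ✓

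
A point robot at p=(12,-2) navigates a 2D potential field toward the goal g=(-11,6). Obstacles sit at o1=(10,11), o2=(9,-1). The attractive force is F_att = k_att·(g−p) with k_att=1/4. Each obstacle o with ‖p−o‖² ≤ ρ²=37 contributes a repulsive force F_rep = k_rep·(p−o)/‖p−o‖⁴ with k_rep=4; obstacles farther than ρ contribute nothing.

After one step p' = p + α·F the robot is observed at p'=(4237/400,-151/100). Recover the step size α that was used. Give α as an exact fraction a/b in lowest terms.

α = 1/4

F_att = 1/4·(g−p) = 1/4·(-23,8) = (-5.7500,2.0000)
o1: d²=173 > ρ²=37 → inactive
o2: d²=10 ≤ ρ²=37; F_rep = 4·(3,-1)/10² = (0.1200,-0.0400)
F = F_att + ΣF_rep = (-5.6300,1.9600)
Δp = p'−p = (-1.4075,0.4900); α = Δx/Fx = (-563/400) / (-563/100) = 1/4
check: Δy/Fy = (49/100) / (49/25) = 1/4 ✓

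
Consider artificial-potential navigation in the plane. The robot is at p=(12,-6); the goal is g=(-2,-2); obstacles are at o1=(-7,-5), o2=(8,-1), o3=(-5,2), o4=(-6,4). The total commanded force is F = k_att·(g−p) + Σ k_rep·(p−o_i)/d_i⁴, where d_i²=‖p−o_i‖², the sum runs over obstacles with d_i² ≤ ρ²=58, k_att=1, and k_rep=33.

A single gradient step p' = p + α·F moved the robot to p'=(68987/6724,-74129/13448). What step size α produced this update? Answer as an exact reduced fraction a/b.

F_att = 1·(g−p) = 1·(-14,4) = (-14.0000,4.0000)
o1: d²=362 > ρ²=58 → inactive
o2: d²=41 ≤ ρ²=58; F_rep = 33·(4,-5)/41² = (0.0785,-0.0982)
o3: d²=353 > ρ²=58 → inactive
o4: d²=424 > ρ²=58 → inactive
F = F_att + ΣF_rep = (-13.9215,3.9018)
Δp = p'−p = (-1.7402,0.4877); α = Δx/Fx = (-11701/6724) / (-23402/1681) = 1/8
check: Δy/Fy = (6559/13448) / (6559/1681) = 1/8 ✓

α = 1/8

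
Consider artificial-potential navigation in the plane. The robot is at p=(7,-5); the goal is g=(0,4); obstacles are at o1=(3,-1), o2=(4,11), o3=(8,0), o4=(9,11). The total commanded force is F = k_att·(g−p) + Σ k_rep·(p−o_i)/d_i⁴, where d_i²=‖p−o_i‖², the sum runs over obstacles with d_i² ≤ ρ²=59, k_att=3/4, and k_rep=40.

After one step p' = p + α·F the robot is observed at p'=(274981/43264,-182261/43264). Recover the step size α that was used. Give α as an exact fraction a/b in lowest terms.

F_att = 3/4·(g−p) = 3/4·(-7,9) = (-5.2500,6.7500)
o1: d²=32 ≤ ρ²=59; F_rep = 40·(4,-4)/32² = (0.1562,-0.1562)
o2: d²=265 > ρ²=59 → inactive
o3: d²=26 ≤ ρ²=59; F_rep = 40·(-1,-5)/26² = (-0.0592,-0.2959)
o4: d²=260 > ρ²=59 → inactive
F = F_att + ΣF_rep = (-5.1529,6.2979)
Δp = p'−p = (-0.6441,0.7872); α = Δx/Fx = (-27867/43264) / (-27867/5408) = 1/8
check: Δy/Fy = (34059/43264) / (34059/5408) = 1/8 ✓

α = 1/8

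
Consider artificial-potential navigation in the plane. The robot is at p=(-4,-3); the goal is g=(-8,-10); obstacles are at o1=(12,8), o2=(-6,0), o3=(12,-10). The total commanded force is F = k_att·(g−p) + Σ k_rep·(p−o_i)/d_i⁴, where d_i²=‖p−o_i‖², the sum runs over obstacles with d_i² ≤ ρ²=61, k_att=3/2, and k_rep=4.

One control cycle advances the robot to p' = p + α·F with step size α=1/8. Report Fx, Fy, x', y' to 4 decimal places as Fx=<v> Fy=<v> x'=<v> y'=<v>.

Fx=-5.9527 Fy=-10.5710 x'=-4.7441 y'=-4.3214

F_att = 3/2·(g−p) = 3/2·(-4,-7) = (-6.0000,-10.5000)
o1: d²=377 > ρ²=61 → inactive
o2: d²=13 ≤ ρ²=61; F_rep = 4·(2,-3)/13² = (0.0473,-0.0710)
o3: d²=305 > ρ²=61 → inactive
F = F_att + ΣF_rep = (-5.9527,-10.5710)
p' = p + 1/8·F = (-4.7441,-4.3214)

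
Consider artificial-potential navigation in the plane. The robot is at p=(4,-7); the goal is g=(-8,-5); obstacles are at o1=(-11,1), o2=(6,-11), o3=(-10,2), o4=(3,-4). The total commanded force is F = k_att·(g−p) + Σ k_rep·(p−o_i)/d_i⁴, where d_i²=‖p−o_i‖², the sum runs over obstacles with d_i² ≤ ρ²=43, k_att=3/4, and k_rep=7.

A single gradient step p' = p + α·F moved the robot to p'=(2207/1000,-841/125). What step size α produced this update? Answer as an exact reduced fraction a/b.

F_att = 3/4·(g−p) = 3/4·(-12,2) = (-9.0000,1.5000)
o1: d²=289 > ρ²=43 → inactive
o2: d²=20 ≤ ρ²=43; F_rep = 7·(-2,4)/20² = (-0.0350,0.0700)
o3: d²=277 > ρ²=43 → inactive
o4: d²=10 ≤ ρ²=43; F_rep = 7·(1,-3)/10² = (0.0700,-0.2100)
F = F_att + ΣF_rep = (-8.9650,1.3600)
Δp = p'−p = (-1.7930,0.2720); α = Δx/Fx = (-1793/1000) / (-1793/200) = 1/5
check: Δy/Fy = (34/125) / (34/25) = 1/5 ✓

α = 1/5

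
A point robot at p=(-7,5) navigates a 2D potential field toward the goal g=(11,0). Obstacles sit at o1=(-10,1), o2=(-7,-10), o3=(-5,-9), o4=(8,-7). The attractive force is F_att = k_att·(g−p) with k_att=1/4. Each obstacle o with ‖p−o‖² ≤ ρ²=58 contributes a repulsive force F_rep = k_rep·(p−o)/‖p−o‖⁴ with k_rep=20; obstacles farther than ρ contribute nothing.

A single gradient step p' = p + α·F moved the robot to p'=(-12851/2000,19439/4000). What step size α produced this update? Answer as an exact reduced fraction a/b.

F_att = 1/4·(g−p) = 1/4·(18,-5) = (4.5000,-1.2500)
o1: d²=25 ≤ ρ²=58; F_rep = 20·(3,4)/25² = (0.0960,0.1280)
o2: d²=225 > ρ²=58 → inactive
o3: d²=200 > ρ²=58 → inactive
o4: d²=369 > ρ²=58 → inactive
F = F_att + ΣF_rep = (4.5960,-1.1220)
Δp = p'−p = (0.5745,-0.1403); α = Δx/Fx = (1149/2000) / (1149/250) = 1/8
check: Δy/Fy = (-561/4000) / (-561/500) = 1/8 ✓

α = 1/8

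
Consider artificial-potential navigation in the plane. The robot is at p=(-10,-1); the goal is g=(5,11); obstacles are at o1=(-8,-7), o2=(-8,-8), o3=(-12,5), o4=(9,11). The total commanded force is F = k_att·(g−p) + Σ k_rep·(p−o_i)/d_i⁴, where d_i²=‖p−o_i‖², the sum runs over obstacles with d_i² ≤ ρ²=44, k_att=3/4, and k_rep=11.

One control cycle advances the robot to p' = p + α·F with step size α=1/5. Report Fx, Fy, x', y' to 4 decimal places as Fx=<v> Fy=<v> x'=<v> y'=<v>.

Fx=11.2500 Fy=9.0000 x'=-7.7500 y'=0.8000

F_att = 3/4·(g−p) = 3/4·(15,12) = (11.2500,9.0000)
o1: d²=40 ≤ ρ²=44; F_rep = 11·(-2,6)/40² = (-0.0138,0.0413)
o2: d²=53 > ρ²=44 → inactive
o3: d²=40 ≤ ρ²=44; F_rep = 11·(2,-6)/40² = (0.0138,-0.0413)
o4: d²=505 > ρ²=44 → inactive
F = F_att + ΣF_rep = (11.2500,9.0000)
p' = p + 1/5·F = (-7.7500,0.8000)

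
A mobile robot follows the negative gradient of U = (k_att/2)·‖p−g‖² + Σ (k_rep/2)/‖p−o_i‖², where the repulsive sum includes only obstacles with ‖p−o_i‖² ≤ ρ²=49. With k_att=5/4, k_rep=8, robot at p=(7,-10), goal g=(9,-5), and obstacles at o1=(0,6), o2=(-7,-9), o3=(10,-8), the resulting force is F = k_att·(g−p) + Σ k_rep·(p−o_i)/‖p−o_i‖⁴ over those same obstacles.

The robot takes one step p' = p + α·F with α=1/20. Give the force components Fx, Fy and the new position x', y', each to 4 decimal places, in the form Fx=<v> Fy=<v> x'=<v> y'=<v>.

F_att = 5/4·(g−p) = 5/4·(2,5) = (2.5000,6.2500)
o1: d²=305 > ρ²=49 → inactive
o2: d²=197 > ρ²=49 → inactive
o3: d²=13 ≤ ρ²=49; F_rep = 8·(-3,-2)/13² = (-0.1420,-0.0947)
F = F_att + ΣF_rep = (2.3580,6.1553)
p' = p + 1/20·F = (7.1179,-9.6922)

Fx=2.3580 Fy=6.1553 x'=7.1179 y'=-9.6922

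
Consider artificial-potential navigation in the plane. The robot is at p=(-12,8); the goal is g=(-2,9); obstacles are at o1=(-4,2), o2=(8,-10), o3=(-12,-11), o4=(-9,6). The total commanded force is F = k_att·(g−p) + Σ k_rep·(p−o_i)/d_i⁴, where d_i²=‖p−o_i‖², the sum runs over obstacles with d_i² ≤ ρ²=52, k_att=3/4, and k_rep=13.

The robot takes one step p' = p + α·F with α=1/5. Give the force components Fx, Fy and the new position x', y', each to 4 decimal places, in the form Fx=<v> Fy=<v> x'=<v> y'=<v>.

F_att = 3/4·(g−p) = 3/4·(10,1) = (7.5000,0.7500)
o1: d²=100 > ρ²=52 → inactive
o2: d²=724 > ρ²=52 → inactive
o3: d²=361 > ρ²=52 → inactive
o4: d²=13 ≤ ρ²=52; F_rep = 13·(-3,2)/13² = (-0.2308,0.1538)
F = F_att + ΣF_rep = (7.2692,0.9038)
p' = p + 1/5·F = (-10.5462,8.1808)

Fx=7.2692 Fy=0.9038 x'=-10.5462 y'=8.1808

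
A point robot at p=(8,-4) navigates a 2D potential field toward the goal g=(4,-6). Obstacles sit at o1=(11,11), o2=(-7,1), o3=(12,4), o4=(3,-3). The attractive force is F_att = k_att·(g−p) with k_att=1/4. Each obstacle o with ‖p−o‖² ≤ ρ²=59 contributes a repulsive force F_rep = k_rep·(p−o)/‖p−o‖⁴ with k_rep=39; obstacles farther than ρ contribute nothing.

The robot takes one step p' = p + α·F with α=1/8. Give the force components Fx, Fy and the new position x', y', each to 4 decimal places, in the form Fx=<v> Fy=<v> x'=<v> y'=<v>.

F_att = 1/4·(g−p) = 1/4·(-4,-2) = (-1.0000,-0.5000)
o1: d²=234 > ρ²=59 → inactive
o2: d²=250 > ρ²=59 → inactive
o3: d²=80 > ρ²=59 → inactive
o4: d²=26 ≤ ρ²=59; F_rep = 39·(5,-1)/26² = (0.2885,-0.0577)
F = F_att + ΣF_rep = (-0.7115,-0.5577)
p' = p + 1/8·F = (7.9111,-4.0697)

Fx=-0.7115 Fy=-0.5577 x'=7.9111 y'=-4.0697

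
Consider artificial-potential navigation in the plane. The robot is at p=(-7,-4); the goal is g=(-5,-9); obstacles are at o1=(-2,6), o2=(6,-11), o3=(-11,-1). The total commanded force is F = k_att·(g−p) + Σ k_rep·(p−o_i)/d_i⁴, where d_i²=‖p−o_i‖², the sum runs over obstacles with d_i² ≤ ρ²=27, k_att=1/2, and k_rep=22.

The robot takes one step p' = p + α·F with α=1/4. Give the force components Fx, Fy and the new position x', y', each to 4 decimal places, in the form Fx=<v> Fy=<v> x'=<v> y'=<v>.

Fx=1.1408 Fy=-2.6056 x'=-6.7148 y'=-4.6514

F_att = 1/2·(g−p) = 1/2·(2,-5) = (1.0000,-2.5000)
o1: d²=125 > ρ²=27 → inactive
o2: d²=218 > ρ²=27 → inactive
o3: d²=25 ≤ ρ²=27; F_rep = 22·(4,-3)/25² = (0.1408,-0.1056)
F = F_att + ΣF_rep = (1.1408,-2.6056)
p' = p + 1/4·F = (-6.7148,-4.6514)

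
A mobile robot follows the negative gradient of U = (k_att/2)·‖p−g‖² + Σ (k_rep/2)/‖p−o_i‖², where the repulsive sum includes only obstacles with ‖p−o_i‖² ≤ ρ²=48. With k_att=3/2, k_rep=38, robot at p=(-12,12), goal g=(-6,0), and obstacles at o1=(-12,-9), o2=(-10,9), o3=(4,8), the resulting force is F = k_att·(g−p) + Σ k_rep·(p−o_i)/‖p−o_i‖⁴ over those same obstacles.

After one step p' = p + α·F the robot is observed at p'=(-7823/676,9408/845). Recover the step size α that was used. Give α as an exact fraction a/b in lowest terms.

α = 1/20

F_att = 3/2·(g−p) = 3/2·(6,-12) = (9.0000,-18.0000)
o1: d²=441 > ρ²=48 → inactive
o2: d²=13 ≤ ρ²=48; F_rep = 38·(-2,3)/13² = (-0.4497,0.6746)
o3: d²=272 > ρ²=48 → inactive
F = F_att + ΣF_rep = (8.5503,-17.3254)
Δp = p'−p = (0.4275,-0.8663); α = Δx/Fx = (289/676) / (1445/169) = 1/20
check: Δy/Fy = (-732/845) / (-2928/169) = 1/20 ✓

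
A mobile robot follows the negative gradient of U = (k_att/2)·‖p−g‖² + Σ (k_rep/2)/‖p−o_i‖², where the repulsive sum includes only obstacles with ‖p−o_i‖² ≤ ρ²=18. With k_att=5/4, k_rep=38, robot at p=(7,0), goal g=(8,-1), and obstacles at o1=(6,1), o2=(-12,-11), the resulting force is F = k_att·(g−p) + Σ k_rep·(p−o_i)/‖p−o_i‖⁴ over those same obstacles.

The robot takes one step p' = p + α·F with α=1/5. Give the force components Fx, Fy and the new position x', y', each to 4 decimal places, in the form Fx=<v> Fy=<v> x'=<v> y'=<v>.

F_att = 5/4·(g−p) = 5/4·(1,-1) = (1.2500,-1.2500)
o1: d²=2 ≤ ρ²=18; F_rep = 38·(1,-1)/2² = (9.5000,-9.5000)
o2: d²=482 > ρ²=18 → inactive
F = F_att + ΣF_rep = (10.7500,-10.7500)
p' = p + 1/5·F = (9.1500,-2.1500)

Fx=10.7500 Fy=-10.7500 x'=9.1500 y'=-2.1500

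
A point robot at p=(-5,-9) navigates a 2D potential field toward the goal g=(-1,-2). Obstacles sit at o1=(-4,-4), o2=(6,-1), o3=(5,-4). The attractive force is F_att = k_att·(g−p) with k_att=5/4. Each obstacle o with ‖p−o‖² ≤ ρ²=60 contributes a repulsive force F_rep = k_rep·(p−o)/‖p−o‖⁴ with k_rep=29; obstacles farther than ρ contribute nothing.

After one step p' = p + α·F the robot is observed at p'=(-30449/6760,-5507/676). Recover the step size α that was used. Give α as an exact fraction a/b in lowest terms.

α = 1/10

F_att = 5/4·(g−p) = 5/4·(4,7) = (5.0000,8.7500)
o1: d²=26 ≤ ρ²=60; F_rep = 29·(-1,-5)/26² = (-0.0429,-0.2145)
o2: d²=185 > ρ²=60 → inactive
o3: d²=125 > ρ²=60 → inactive
F = F_att + ΣF_rep = (4.9571,8.5355)
Δp = p'−p = (0.4957,0.8536); α = Δx/Fx = (3351/6760) / (3351/676) = 1/10
check: Δy/Fy = (577/676) / (2885/338) = 1/10 ✓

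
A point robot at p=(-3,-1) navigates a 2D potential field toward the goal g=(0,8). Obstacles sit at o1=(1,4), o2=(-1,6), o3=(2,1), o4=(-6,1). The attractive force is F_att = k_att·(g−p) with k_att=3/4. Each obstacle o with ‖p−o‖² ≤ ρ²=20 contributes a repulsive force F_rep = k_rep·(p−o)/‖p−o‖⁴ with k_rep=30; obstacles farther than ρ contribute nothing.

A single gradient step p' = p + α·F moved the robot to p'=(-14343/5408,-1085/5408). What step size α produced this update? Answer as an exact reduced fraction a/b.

F_att = 3/4·(g−p) = 3/4·(3,9) = (2.2500,6.7500)
o1: d²=41 > ρ²=20 → inactive
o2: d²=53 > ρ²=20 → inactive
o3: d²=29 > ρ²=20 → inactive
o4: d²=13 ≤ ρ²=20; F_rep = 30·(3,-2)/13² = (0.5325,-0.3550)
F = F_att + ΣF_rep = (2.7825,6.3950)
Δp = p'−p = (0.3478,0.7994); α = Δx/Fx = (1881/5408) / (1881/676) = 1/8
check: Δy/Fy = (4323/5408) / (4323/676) = 1/8 ✓

α = 1/8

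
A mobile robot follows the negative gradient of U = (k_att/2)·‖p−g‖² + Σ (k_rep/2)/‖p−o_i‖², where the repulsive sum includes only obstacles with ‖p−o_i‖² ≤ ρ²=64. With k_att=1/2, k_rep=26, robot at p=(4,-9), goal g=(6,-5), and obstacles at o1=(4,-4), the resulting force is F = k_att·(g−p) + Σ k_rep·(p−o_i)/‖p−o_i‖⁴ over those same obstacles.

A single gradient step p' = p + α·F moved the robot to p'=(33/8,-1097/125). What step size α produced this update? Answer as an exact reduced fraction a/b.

F_att = 1/2·(g−p) = 1/2·(2,4) = (1.0000,2.0000)
o1: d²=25 ≤ ρ²=64; F_rep = 26·(0,-5)/25² = (0.0000,-0.2080)
F = F_att + ΣF_rep = (1.0000,1.7920)
Δp = p'−p = (0.1250,0.2240); α = Δx/Fx = (1/8) / (1) = 1/8
check: Δy/Fy = (28/125) / (224/125) = 1/8 ✓

α = 1/8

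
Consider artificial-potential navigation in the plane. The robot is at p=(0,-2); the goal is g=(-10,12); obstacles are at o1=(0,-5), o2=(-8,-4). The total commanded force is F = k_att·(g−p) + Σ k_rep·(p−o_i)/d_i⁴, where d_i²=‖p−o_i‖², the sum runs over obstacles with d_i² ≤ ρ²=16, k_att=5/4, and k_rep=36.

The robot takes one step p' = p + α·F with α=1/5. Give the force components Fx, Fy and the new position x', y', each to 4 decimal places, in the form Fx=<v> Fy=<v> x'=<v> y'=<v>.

Fx=-12.5000 Fy=18.8333 x'=-2.5000 y'=1.7667

F_att = 5/4·(g−p) = 5/4·(-10,14) = (-12.5000,17.5000)
o1: d²=9 ≤ ρ²=16; F_rep = 36·(0,3)/9² = (0.0000,1.3333)
o2: d²=68 > ρ²=16 → inactive
F = F_att + ΣF_rep = (-12.5000,18.8333)
p' = p + 1/5·F = (-2.5000,1.7667)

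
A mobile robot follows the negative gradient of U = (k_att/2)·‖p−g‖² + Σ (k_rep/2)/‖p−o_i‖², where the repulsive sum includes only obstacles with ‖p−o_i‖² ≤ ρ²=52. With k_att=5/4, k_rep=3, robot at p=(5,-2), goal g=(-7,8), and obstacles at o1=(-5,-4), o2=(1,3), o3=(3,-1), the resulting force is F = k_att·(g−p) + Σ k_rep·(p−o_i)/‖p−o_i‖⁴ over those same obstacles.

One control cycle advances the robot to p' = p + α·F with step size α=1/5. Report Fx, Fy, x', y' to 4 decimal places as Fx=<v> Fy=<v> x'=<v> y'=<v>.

Fx=-14.7529 Fy=12.3711 x'=2.0494 y'=0.4742

F_att = 5/4·(g−p) = 5/4·(-12,10) = (-15.0000,12.5000)
o1: d²=104 > ρ²=52 → inactive
o2: d²=41 ≤ ρ²=52; F_rep = 3·(4,-5)/41² = (0.0071,-0.0089)
o3: d²=5 ≤ ρ²=52; F_rep = 3·(2,-1)/5² = (0.2400,-0.1200)
F = F_att + ΣF_rep = (-14.7529,12.3711)
p' = p + 1/5·F = (2.0494,0.4742)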